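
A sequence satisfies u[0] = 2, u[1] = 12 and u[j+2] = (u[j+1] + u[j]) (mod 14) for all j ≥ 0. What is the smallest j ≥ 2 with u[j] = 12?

Computing terms: u[0] = 2; u[1] = 12; u[2] = 0; u[3] = 12; u[4] = 12; u[5] = 10; u[6] = 8; u[7] = 4; u[8] = 12; u[9] = 2; u[10] = 0; u[11] = 2; u[12] = 2; u[13] = 4; u[14] = 6; u[15] = 10; u[16] = 2; u[17] = 12.
Since (u[16], u[17]) = (u[0], u[1]) = (2, 12) (two consecutive terms determine the rest), the sequence is periodic with period 16.
The value 12 first appears (with j ≥ 2) at u[3].

3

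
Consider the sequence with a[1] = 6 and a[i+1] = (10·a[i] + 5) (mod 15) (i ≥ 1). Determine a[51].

10

Listing terms: a[1] = 6, a[2] = 5, a[3] = 10, a[4] = 0, a[5] = 5.
Since a[5] = a[2] = 5, the sequence is eventually periodic: after a pre-period of length 1 it cycles with period 3.
For i ≥ 2, a[i] depends only on (i - 2) mod 3. (51 - 2) mod 3 = 1, so a[51] = a[3] = 10.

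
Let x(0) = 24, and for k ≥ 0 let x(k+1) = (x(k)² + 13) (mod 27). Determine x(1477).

5

Listing terms: x(0) = 24,  x(1) = 22,  x(2) = 11,  x(3) = 26,  x(4) = 14,  x(5) = 20,  x(6) = 8,  x(7) = 23,  x(8) = 2,  x(9) = 17,  x(10) = 5,  x(11) = 11.
Since x(11) = x(2) = 11, the sequence is eventually periodic: after a pre-period of length 2 it cycles with period 9.
For k ≥ 2, x(k) depends only on (k - 2) mod 9. (1477 - 2) mod 9 = 8, so x(1477) = x(10) = 5.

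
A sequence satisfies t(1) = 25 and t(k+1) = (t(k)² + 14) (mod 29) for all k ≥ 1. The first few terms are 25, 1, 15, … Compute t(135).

Listing terms: t(1) = 25, t(2) = 1, t(3) = 15, t(4) = 7, t(5) = 5, t(6) = 10, t(7) = 27, t(8) = 18, t(9) = 19, t(10) = 27.
Since t(10) = t(7) = 27, the sequence is eventually periodic: after a pre-period of length 6 it cycles with period 3.
For k ≥ 7, t(k) depends only on (k - 7) mod 3. (135 - 7) mod 3 = 2, so t(135) = t(9) = 19.

19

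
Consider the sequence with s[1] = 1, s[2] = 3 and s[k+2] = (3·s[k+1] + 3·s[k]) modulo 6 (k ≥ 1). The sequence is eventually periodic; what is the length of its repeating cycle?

Computing terms: s[1] = 1; s[2] = 3; s[3] = 0; s[4] = 3; s[5] = 3; s[6] = 0.
Since (s[5], s[6]) = (s[2], s[3]) = (3, 0) (two consecutive terms determine the rest), the sequence is eventually periodic: after a pre-period of length 1 it cycles with period 3.

3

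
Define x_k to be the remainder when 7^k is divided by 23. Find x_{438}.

8

Computing terms: x_1 = 7,  x_2 = 3,  x_3 = 21,  x_4 = 9,  x_5 = 17,  x_6 = 4,  x_7 = 5,  x_8 = 12,  x_9 = 15,  x_{10} = 13,  x_{11} = 22,  x_{12} = 16,  x_{13} = 20,  x_{14} = 2,  x_{15} = 14,  x_{16} = 6,  x_{17} = 19,  x_{18} = 18,  x_{19} = 11,  x_{20} = 8,  x_{21} = 10,  x_{22} = 1,  x_{23} = 7.
The sequence repeats with period 22.
So x_{438} = x_{1 + ((438-1) mod 22)} = x_{20} = 8.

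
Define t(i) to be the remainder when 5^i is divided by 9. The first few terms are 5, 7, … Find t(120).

We have t(1) = 5, t(2) = 7, t(3) = 8, t(4) = 4, t(5) = 2, t(6) = 1, t(7) = 5.
The sequence repeats with period 6.
(120 - 1) mod 6 = 5, so t(120) = t(6) = 1.

1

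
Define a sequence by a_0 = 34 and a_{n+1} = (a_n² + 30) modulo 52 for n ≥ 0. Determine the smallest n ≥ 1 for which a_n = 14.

5

Computing terms: a_0 = 34,  a_1 = 42,  a_2 = 26,  a_3 = 30,  a_4 = 46,  a_5 = 14,  a_6 = 18,  a_7 = 42.
Since a_7 = a_1 = 42, the sequence is eventually periodic: after a pre-period of length 1 it cycles with period 6.
The value 14 first appears (with n ≥ 1) at a_5.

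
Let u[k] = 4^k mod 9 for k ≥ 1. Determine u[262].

4

Computing terms: u[1] = 4; u[2] = 7; u[3] = 1; u[4] = 4.
Since u[4] = u[1] = 4, the sequence is periodic with period 3.
(262 - 1) mod 3 = 0, so u[262] = u[1] = 4.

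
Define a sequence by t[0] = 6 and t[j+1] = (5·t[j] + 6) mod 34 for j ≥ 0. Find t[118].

We have t[0] = 6,  t[1] = 2,  t[2] = 16,  t[3] = 18,  t[4] = 28,  t[5] = 10,  t[6] = 22,  t[7] = 14,  t[8] = 8,  t[9] = 12,  t[10] = 32,  t[11] = 30,  t[12] = 20,  t[13] = 4,  t[14] = 26,  t[15] = 0,  t[16] = 6.
The sequence repeats with period 16.
So t[118] = t[0 + ((118-0) mod 16)] = t[6] = 22.

22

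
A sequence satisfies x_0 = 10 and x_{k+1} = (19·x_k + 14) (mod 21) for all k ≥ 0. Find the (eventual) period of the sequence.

We have x_0 = 10, x_1 = 15, x_2 = 5, x_3 = 4, x_4 = 6, x_5 = 2, x_6 = 10.
Since x_6 = x_0 = 10, the sequence is periodic with period 6.

6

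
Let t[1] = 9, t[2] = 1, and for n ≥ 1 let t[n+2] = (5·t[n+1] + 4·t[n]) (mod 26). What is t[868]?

19

t[1] = 9, t[2] = 1, t[3] = 15, t[4] = 1, t[5] = 13, t[6] = 17, t[7] = 7, t[8] = 25, t[9] = 23, t[10] = 7, t[11] = 23, t[12] = 13, t[13] = 1, t[14] = 5, t[15] = 3, t[16] = 9, t[17] = 5, t[18] = 9, t[19] = 13, t[20] = 23, t[21] = 11, t[22] = 17, t[23] = 25, t[24] = 11, t[25] = 25, t[26] = 13, t[27] = 9, t[28] = 19, t[29] = 1, t[30] = 3, t[31] = 19, t[32] = 3, t[33] = 13, t[34] = 25, t[35] = 21, t[36] = 23, t[37] = 17, t[38] = 21, t[39] = 17, t[40] = 13, t[41] = 3, t[42] = 15, t[43] = 9, t[44] = 1.
The sequence repeats with period 42.
So t[868] = t[1 + ((868-1) mod 42)] = t[28] = 19.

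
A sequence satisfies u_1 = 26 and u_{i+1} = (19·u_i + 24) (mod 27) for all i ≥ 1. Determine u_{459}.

Listing terms: u_1 = 26,  u_2 = 5,  u_3 = 11,  u_4 = 17,  u_5 = 23,  u_6 = 2,  u_7 = 8,  u_8 = 14,  u_9 = 20,  u_{10} = 26.
The sequence repeats with period 9.
(459 - 1) mod 9 = 8, so u_{459} = u_9 = 20.

20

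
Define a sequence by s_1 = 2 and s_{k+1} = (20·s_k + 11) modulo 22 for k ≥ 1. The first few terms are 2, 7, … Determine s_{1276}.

13

Computing terms: s_1 = 2; s_2 = 7; s_3 = 19; s_4 = 17; s_5 = 21; s_6 = 13; s_7 = 7.
Since s_7 = s_2 = 7, the sequence is eventually periodic: after a pre-period of length 1 it cycles with period 5.
For k ≥ 2, s_k depends only on (k - 2) mod 5. (1276 - 2) mod 5 = 4, so s_{1276} = s_6 = 13.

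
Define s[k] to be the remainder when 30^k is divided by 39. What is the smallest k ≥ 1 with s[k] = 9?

Computing terms: s[0] = 1,  s[1] = 30,  s[2] = 3,  s[3] = 12,  s[4] = 9,  s[5] = 36,  s[6] = 27,  s[7] = 30.
Since s[7] = s[1] = 30, the sequence is eventually periodic: after a pre-period of length 1 it cycles with period 6.
The value 9 first appears (with k ≥ 1) at s[4].

4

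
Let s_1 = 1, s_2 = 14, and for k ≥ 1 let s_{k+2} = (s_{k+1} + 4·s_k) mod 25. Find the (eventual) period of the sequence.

30

We have s_1 = 1, s_2 = 14, s_3 = 18, s_4 = 24, s_5 = 21, s_6 = 17, s_7 = 1, s_8 = 19, s_9 = 23, s_{10} = 24, s_{11} = 16, s_{12} = 12, s_{13} = 1, s_{14} = 24, s_{15} = 3, s_{16} = 24, s_{17} = 11, s_{18} = 7, s_{19} = 1, s_{20} = 4, s_{21} = 8, s_{22} = 24, s_{23} = 6, s_{24} = 2, s_{25} = 1, s_{26} = 9, s_{27} = 13, s_{28} = 24, s_{29} = 1, s_{30} = 22, s_{31} = 1, s_{32} = 14.
The sequence repeats with period 30.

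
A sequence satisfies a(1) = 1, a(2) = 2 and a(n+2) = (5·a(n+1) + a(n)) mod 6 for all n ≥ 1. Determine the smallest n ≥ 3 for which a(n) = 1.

Listing terms: a(1) = 1, a(2) = 2, a(3) = 5, a(4) = 3, a(5) = 2, a(6) = 1, a(7) = 1, a(8) = 0, a(9) = 1, a(10) = 5, a(11) = 2, a(12) = 3, a(13) = 5, a(14) = 4, a(15) = 1, a(16) = 3, a(17) = 4, a(18) = 5, a(19) = 5, a(20) = 0, a(21) = 5, a(22) = 1, a(23) = 4, a(24) = 3, a(25) = 1, a(26) = 2.
Since (a(25), a(26)) = (a(1), a(2)) = (1, 2) (two consecutive terms determine the rest), the sequence is periodic with period 24.
The value 1 first appears (with n ≥ 3) at a(6).

6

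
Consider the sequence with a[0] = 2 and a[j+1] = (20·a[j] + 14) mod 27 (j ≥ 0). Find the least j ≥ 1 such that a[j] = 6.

Computing terms: a[0] = 2; a[1] = 0; a[2] = 14; a[3] = 24; a[4] = 8; a[5] = 12; a[6] = 11; a[7] = 18; a[8] = 23; a[9] = 15; a[10] = 17; a[11] = 3; a[12] = 20; a[13] = 9; a[14] = 5; a[15] = 6; a[16] = 26; a[17] = 21; a[18] = 2.
Since a[18] = a[0] = 2, the sequence is periodic with period 18.
The value 6 first appears (with j ≥ 1) at a[15].

15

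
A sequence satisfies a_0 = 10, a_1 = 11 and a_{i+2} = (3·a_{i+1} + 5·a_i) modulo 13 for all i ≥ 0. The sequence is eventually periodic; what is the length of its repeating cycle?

12

a_0 = 10; a_1 = 11; a_2 = 5; a_3 = 5; a_4 = 1; a_5 = 2; a_6 = 11; a_7 = 4; a_8 = 2; a_9 = 0; a_{10} = 10; a_{11} = 4; a_{12} = 10; a_{13} = 11.
Since (a_{12}, a_{13}) = (a_0, a_1) = (10, 11) (two consecutive terms determine the rest), the sequence is periodic with period 12.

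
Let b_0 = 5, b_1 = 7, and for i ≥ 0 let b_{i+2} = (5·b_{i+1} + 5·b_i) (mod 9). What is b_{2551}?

4

b_0 = 5; b_1 = 7; b_2 = 6; b_3 = 2; b_4 = 4; b_5 = 3; b_6 = 8; b_7 = 1; b_8 = 0; b_9 = 5; b_{10} = 7.
Since (b_9, b_{10}) = (b_0, b_1) = (5, 7) (two consecutive terms determine the rest), the sequence is periodic with period 9.
(2551 - 0) mod 9 = 4, so b_{2551} = b_4 = 4.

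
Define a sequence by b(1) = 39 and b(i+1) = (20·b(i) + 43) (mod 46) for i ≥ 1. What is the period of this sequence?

Computing terms: b(1) = 39; b(2) = 41; b(3) = 35; b(4) = 7; b(5) = 45; b(6) = 23; b(7) = 43; b(8) = 29; b(9) = 25; b(10) = 37; b(11) = 1; b(12) = 17; b(13) = 15; b(14) = 21; b(15) = 3; b(16) = 11; b(17) = 33; b(18) = 13; b(19) = 27; b(20) = 31; b(21) = 19; b(22) = 9; b(23) = 39.
The sequence repeats with period 22.

22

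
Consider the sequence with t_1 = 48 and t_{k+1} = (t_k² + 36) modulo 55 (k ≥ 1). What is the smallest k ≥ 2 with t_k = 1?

3

We have t_1 = 48, t_2 = 30, t_3 = 1, t_4 = 37, t_5 = 30.
Since t_5 = t_2 = 30, the sequence is eventually periodic: after a pre-period of length 1 it cycles with period 3.
The value 1 first appears (with k ≥ 2) at t_3.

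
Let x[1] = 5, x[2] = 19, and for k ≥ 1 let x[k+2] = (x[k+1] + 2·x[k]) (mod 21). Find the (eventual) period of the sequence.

Computing terms: x[1] = 5,  x[2] = 19,  x[3] = 8,  x[4] = 4,  x[5] = 20,  x[6] = 7,  x[7] = 5,  x[8] = 19.
The sequence repeats with period 6.

6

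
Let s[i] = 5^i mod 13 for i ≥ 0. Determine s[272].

We have s[0] = 1; s[1] = 5; s[2] = 12; s[3] = 8; s[4] = 1.
Since s[4] = s[0] = 1, the sequence is periodic with period 4.
(272 - 0) mod 4 = 0, so s[272] = s[0] = 1.

1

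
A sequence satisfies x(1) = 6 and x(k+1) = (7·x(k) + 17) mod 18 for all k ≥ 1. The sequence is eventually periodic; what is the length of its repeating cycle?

18

x(1) = 6, x(2) = 5, x(3) = 16, x(4) = 3, x(5) = 2, x(6) = 13, x(7) = 0, x(8) = 17, x(9) = 10, x(10) = 15, x(11) = 14, x(12) = 7, x(13) = 12, x(14) = 11, x(15) = 4, x(16) = 9, x(17) = 8, x(18) = 1, x(19) = 6.
Since x(19) = x(1) = 6, the sequence is periodic with period 18.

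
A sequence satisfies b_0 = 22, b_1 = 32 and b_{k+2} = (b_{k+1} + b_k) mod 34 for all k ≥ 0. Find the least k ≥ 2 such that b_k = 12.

We have b_0 = 22, b_1 = 32, b_2 = 20, b_3 = 18, b_4 = 4, b_5 = 22, b_6 = 26, b_7 = 14, b_8 = 6, b_9 = 20, b_{10} = 26, b_{11} = 12, b_{12} = 4, b_{13} = 16, b_{14} = 20, b_{15} = 2, b_{16} = 22, b_{17} = 24, b_{18} = 12, b_{19} = 2, b_{20} = 14, b_{21} = 16, b_{22} = 30, b_{23} = 12, b_{24} = 8, b_{25} = 20, b_{26} = 28, b_{27} = 14, b_{28} = 8, b_{29} = 22, b_{30} = 30, b_{31} = 18, b_{32} = 14, b_{33} = 32, b_{34} = 12, b_{35} = 10, b_{36} = 22, b_{37} = 32.
The sequence repeats with period 36.
The value 12 first appears (with k ≥ 2) at b_{11}.

11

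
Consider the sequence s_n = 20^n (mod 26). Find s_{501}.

8

We have s_1 = 20, s_2 = 10, s_3 = 18, s_4 = 22, s_5 = 24, s_6 = 12, s_7 = 6, s_8 = 16, s_9 = 8, s_{10} = 4, s_{11} = 2, s_{12} = 14, s_{13} = 20.
Since s_{13} = s_1 = 20, the sequence is periodic with period 12.
(501 - 1) mod 12 = 8, so s_{501} = s_9 = 8.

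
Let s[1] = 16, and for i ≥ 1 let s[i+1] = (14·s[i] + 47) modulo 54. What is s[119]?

We have s[1] = 16; s[2] = 1; s[3] = 7; s[4] = 37; s[5] = 25; s[6] = 19; s[7] = 43; s[8] = 1.
Since s[8] = s[2] = 1, the sequence is eventually periodic: after a pre-period of length 1 it cycles with period 6.
For i ≥ 2, s[i] depends only on (i - 2) mod 6. (119 - 2) mod 6 = 3, so s[119] = s[5] = 25.

25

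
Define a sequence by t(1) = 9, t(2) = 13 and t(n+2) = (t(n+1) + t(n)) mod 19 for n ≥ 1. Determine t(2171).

t(1) = 9, t(2) = 13, t(3) = 3, t(4) = 16, t(5) = 0, t(6) = 16, t(7) = 16, t(8) = 13, t(9) = 10, t(10) = 4, t(11) = 14, t(12) = 18, t(13) = 13, t(14) = 12, t(15) = 6, t(16) = 18, t(17) = 5, t(18) = 4, t(19) = 9, t(20) = 13.
The sequence repeats with period 18.
So t(2171) = t(1 + ((2171-1) mod 18)) = t(11) = 14.

14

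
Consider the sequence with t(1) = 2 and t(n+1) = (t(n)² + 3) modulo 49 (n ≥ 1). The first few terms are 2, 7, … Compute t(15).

Listing terms: t(1) = 2; t(2) = 7; t(3) = 3; t(4) = 12; t(5) = 0; t(6) = 3.
Since t(6) = t(3) = 3, the sequence is eventually periodic: after a pre-period of length 2 it cycles with period 3.
For n ≥ 3, t(n) depends only on (n - 3) mod 3. (15 - 3) mod 3 = 0, so t(15) = t(3) = 3.

3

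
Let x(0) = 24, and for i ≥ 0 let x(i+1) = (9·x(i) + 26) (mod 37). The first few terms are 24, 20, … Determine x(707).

We have x(0) = 24; x(1) = 20; x(2) = 21; x(3) = 30; x(4) = 0; x(5) = 26; x(6) = 1; x(7) = 35; x(8) = 8; x(9) = 24.
The sequence repeats with period 9.
(707 - 0) mod 9 = 5, so x(707) = x(5) = 26.

26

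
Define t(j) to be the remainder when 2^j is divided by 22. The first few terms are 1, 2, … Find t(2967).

We have t(0) = 1, t(1) = 2, t(2) = 4, t(3) = 8, t(4) = 16, t(5) = 10, t(6) = 20, t(7) = 18, t(8) = 14, t(9) = 6, t(10) = 12, t(11) = 2.
Since t(11) = t(1) = 2, the sequence is eventually periodic: after a pre-period of length 1 it cycles with period 10.
For j ≥ 1, t(j) depends only on (j - 1) mod 10. (2967 - 1) mod 10 = 6, so t(2967) = t(7) = 18.

18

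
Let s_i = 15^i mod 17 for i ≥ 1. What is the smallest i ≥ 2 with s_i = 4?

2

We have s_1 = 15,  s_2 = 4,  s_3 = 9,  s_4 = 16,  s_5 = 2,  s_6 = 13,  s_7 = 8,  s_8 = 1,  s_9 = 15.
Since s_9 = s_1 = 15, the sequence is periodic with period 8.
The value 4 first appears (with i ≥ 2) at s_2.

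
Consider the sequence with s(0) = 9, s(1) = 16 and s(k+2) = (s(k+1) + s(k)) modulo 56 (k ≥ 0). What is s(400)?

Computing terms: s(0) = 9; s(1) = 16; s(2) = 25; s(3) = 41; s(4) = 10; s(5) = 51; s(6) = 5; s(7) = 0; s(8) = 5; s(9) = 5; s(10) = 10; s(11) = 15; s(12) = 25; s(13) = 40; s(14) = 9; s(15) = 49; s(16) = 2; s(17) = 51; s(18) = 53; s(19) = 48; s(20) = 45; s(21) = 37; s(22) = 26; s(23) = 7; s(24) = 33; s(25) = 40; s(26) = 17; s(27) = 1; s(28) = 18; s(29) = 19; s(30) = 37; s(31) = 0; s(32) = 37; s(33) = 37; s(34) = 18; s(35) = 55; s(36) = 17; s(37) = 16; s(38) = 33; s(39) = 49; s(40) = 26; s(41) = 19; s(42) = 45; s(43) = 8; s(44) = 53; s(45) = 5; s(46) = 2; s(47) = 7; s(48) = 9; s(49) = 16.
The sequence repeats with period 48.
(400 - 0) mod 48 = 16, so s(400) = s(16) = 2.

2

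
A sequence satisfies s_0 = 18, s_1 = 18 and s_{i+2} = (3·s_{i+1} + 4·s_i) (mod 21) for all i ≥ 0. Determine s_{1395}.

9

Computing terms: s_0 = 18; s_1 = 18; s_2 = 0; s_3 = 9; s_4 = 6; s_5 = 12; s_6 = 18; s_7 = 18.
The sequence repeats with period 6.
So s_{1395} = s_{0 + ((1395-0) mod 6)} = s_3 = 9.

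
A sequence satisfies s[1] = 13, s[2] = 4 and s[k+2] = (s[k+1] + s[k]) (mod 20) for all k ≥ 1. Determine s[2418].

s[1] = 13,  s[2] = 4,  s[3] = 17,  s[4] = 1,  s[5] = 18,  s[6] = 19,  s[7] = 17,  s[8] = 16,  s[9] = 13,  s[10] = 9,  s[11] = 2,  s[12] = 11,  s[13] = 13,  s[14] = 4.
The sequence repeats with period 12.
(2418 - 1) mod 12 = 5, so s[2418] = s[6] = 19.

19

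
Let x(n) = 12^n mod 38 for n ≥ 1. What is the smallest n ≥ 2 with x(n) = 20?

x(1) = 12,  x(2) = 30,  x(3) = 18,  x(4) = 26,  x(5) = 8,  x(6) = 20,  x(7) = 12.
The sequence repeats with period 6.
The value 20 first appears (with n ≥ 2) at x(6).

6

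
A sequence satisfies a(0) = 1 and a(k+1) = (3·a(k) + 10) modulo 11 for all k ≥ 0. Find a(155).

We have a(0) = 1,  a(1) = 2,  a(2) = 5,  a(3) = 3,  a(4) = 8,  a(5) = 1.
Since a(5) = a(0) = 1, the sequence is periodic with period 5.
(155 - 0) mod 5 = 0, so a(155) = a(0) = 1.

1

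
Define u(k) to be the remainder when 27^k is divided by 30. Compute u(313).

Computing terms: u(0) = 1,  u(1) = 27,  u(2) = 9,  u(3) = 3,  u(4) = 21,  u(5) = 27.
Since u(5) = u(1) = 27, the sequence is eventually periodic: after a pre-period of length 1 it cycles with period 4.
For k ≥ 1, u(k) depends only on (k - 1) mod 4. (313 - 1) mod 4 = 0, so u(313) = u(1) = 27.

27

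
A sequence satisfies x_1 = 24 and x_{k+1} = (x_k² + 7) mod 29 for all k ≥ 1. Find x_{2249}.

0

Computing terms: x_1 = 24, x_2 = 3, x_3 = 16, x_4 = 2, x_5 = 11, x_6 = 12, x_7 = 6, x_8 = 14, x_9 = 0, x_{10} = 7, x_{11} = 27, x_{12} = 11.
Since x_{12} = x_5 = 11, the sequence is eventually periodic: after a pre-period of length 4 it cycles with period 7.
For k ≥ 5, x_k depends only on (k - 5) mod 7. (2249 - 5) mod 7 = 4, so x_{2249} = x_9 = 0.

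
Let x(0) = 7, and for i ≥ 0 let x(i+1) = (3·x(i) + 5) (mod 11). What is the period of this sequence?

5

Computing terms: x(0) = 7, x(1) = 4, x(2) = 6, x(3) = 1, x(4) = 8, x(5) = 7.
Since x(5) = x(0) = 7, the sequence is periodic with period 5.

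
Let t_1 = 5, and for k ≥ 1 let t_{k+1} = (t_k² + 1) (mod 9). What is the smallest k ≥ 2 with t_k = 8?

Listing terms: t_1 = 5,  t_2 = 8,  t_3 = 2,  t_4 = 5.
The sequence repeats with period 3.
The value 8 first appears (with k ≥ 2) at t_2.

2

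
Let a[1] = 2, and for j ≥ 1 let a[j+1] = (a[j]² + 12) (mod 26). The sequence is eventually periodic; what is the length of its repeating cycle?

Computing terms: a[1] = 2,  a[2] = 16,  a[3] = 8,  a[4] = 24,  a[5] = 16.
Since a[5] = a[2] = 16, the sequence is eventually periodic: after a pre-period of length 1 it cycles with period 3.

3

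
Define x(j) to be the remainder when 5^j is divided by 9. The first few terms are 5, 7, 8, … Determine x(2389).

x(1) = 5,  x(2) = 7,  x(3) = 8,  x(4) = 4,  x(5) = 2,  x(6) = 1,  x(7) = 5.
The sequence repeats with period 6.
(2389 - 1) mod 6 = 0, so x(2389) = x(1) = 5.

5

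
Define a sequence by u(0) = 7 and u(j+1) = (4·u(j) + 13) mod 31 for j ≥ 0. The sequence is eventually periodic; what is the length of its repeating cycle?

5

We have u(0) = 7; u(1) = 10; u(2) = 22; u(3) = 8; u(4) = 14; u(5) = 7.
The sequence repeats with period 5.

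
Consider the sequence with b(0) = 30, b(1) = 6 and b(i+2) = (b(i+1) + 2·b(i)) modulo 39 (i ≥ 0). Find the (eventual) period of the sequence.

12

Computing terms: b(0) = 30, b(1) = 6, b(2) = 27, b(3) = 0, b(4) = 15, b(5) = 15, b(6) = 6, b(7) = 36, b(8) = 9, b(9) = 3, b(10) = 21, b(11) = 27, b(12) = 30, b(13) = 6.
The sequence repeats with period 12.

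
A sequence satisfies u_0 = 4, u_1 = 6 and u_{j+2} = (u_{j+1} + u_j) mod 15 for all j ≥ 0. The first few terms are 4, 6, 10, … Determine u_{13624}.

1

u_0 = 4,  u_1 = 6,  u_2 = 10,  u_3 = 1,  u_4 = 11,  u_5 = 12,  u_6 = 8,  u_7 = 5,  u_8 = 13,  u_9 = 3,  u_{10} = 1,  u_{11} = 4,  u_{12} = 5,  u_{13} = 9,  u_{14} = 14,  u_{15} = 8,  u_{16} = 7,  u_{17} = 0,  u_{18} = 7,  u_{19} = 7,  u_{20} = 14,  u_{21} = 6,  u_{22} = 5,  u_{23} = 11,  u_{24} = 1,  u_{25} = 12,  u_{26} = 13,  u_{27} = 10,  u_{28} = 8,  u_{29} = 3,  u_{30} = 11,  u_{31} = 14,  u_{32} = 10,  u_{33} = 9,  u_{34} = 4,  u_{35} = 13,  u_{36} = 2,  u_{37} = 0,  u_{38} = 2,  u_{39} = 2,  u_{40} = 4,  u_{41} = 6.
The sequence repeats with period 40.
(13624 - 0) mod 40 = 24, so u_{13624} = u_{24} = 1.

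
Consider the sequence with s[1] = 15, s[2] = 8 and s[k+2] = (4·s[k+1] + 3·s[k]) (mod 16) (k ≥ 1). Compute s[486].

Computing terms: s[1] = 15,  s[2] = 8,  s[3] = 13,  s[4] = 12,  s[5] = 7,  s[6] = 0,  s[7] = 5,  s[8] = 4,  s[9] = 15,  s[10] = 8.
The sequence repeats with period 8.
So s[486] = s[1 + ((486-1) mod 8)] = s[6] = 0.

0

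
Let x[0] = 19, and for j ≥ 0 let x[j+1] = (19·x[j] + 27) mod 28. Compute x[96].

We have x[0] = 19,  x[1] = 24,  x[2] = 7,  x[3] = 20,  x[4] = 15,  x[5] = 4,  x[6] = 19.
Since x[6] = x[0] = 19, the sequence is periodic with period 6.
So x[96] = x[0 + ((96-0) mod 6)] = x[0] = 19.

19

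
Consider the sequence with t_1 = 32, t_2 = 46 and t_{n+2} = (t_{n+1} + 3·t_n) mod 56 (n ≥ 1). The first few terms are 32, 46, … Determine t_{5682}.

We have t_1 = 32,  t_2 = 46,  t_3 = 30,  t_4 = 0,  t_5 = 34,  t_6 = 34,  t_7 = 24,  t_8 = 14,  t_9 = 30,  t_{10} = 16,  t_{11} = 50,  t_{12} = 42,  t_{13} = 24,  t_{14} = 38,  t_{15} = 54,  t_{16} = 0,  t_{17} = 50,  t_{18} = 50,  t_{19} = 32,  t_{20} = 14,  t_{21} = 54,  t_{22} = 40,  t_{23} = 34,  t_{24} = 42,  t_{25} = 32,  t_{26} = 46.
The sequence repeats with period 24.
(5682 - 1) mod 24 = 17, so t_{5682} = t_{18} = 50.

50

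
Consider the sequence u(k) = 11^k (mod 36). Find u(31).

11

u(0) = 1; u(1) = 11; u(2) = 13; u(3) = 35; u(4) = 25; u(5) = 23; u(6) = 1.
The sequence repeats with period 6.
(31 - 0) mod 6 = 1, so u(31) = u(1) = 11.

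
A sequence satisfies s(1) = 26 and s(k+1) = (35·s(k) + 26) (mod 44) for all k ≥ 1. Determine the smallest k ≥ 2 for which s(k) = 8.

8

We have s(1) = 26,  s(2) = 12,  s(3) = 6,  s(4) = 16,  s(5) = 14,  s(6) = 32,  s(7) = 2,  s(8) = 8,  s(9) = 42,  s(10) = 0,  s(11) = 26.
The sequence repeats with period 10.
The value 8 first appears (with k ≥ 2) at s(8).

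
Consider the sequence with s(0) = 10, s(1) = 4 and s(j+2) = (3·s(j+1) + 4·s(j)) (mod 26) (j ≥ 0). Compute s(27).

16

s(0) = 10,  s(1) = 4,  s(2) = 0,  s(3) = 16,  s(4) = 22,  s(5) = 0,  s(6) = 10,  s(7) = 4.
The sequence repeats with period 6.
So s(27) = s(0 + ((27-0) mod 6)) = s(3) = 16.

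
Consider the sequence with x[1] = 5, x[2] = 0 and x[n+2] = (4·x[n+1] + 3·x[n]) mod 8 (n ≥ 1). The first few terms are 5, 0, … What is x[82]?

We have x[1] = 5, x[2] = 0, x[3] = 7, x[4] = 4, x[5] = 5, x[6] = 0.
The sequence repeats with period 4.
(82 - 1) mod 4 = 1, so x[82] = x[2] = 0.

0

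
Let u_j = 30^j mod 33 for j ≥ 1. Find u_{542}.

We have u_1 = 30, u_2 = 9, u_3 = 6, u_4 = 15, u_5 = 21, u_6 = 3, u_7 = 24, u_8 = 27, u_9 = 18, u_{10} = 12, u_{11} = 30.
The sequence repeats with period 10.
(542 - 1) mod 10 = 1, so u_{542} = u_2 = 9.

9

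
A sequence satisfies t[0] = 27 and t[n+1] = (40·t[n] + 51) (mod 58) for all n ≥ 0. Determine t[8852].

t[0] = 27,  t[1] = 29,  t[2] = 51,  t[3] = 3,  t[4] = 55,  t[5] = 47,  t[6] = 17,  t[7] = 35,  t[8] = 1,  t[9] = 33,  t[10] = 37,  t[11] = 23,  t[12] = 43,  t[13] = 31,  t[14] = 15,  t[15] = 13,  t[16] = 49,  t[17] = 39,  t[18] = 45,  t[19] = 53,  t[20] = 25,  t[21] = 7,  t[22] = 41,  t[23] = 9,  t[24] = 5,  t[25] = 19,  t[26] = 57,  t[27] = 11,  t[28] = 27.
Since t[28] = t[0] = 27, the sequence is periodic with period 28.
So t[8852] = t[0 + ((8852-0) mod 28)] = t[4] = 55.

55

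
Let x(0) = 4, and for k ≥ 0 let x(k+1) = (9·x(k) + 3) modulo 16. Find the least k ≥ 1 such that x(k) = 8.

12

x(0) = 4, x(1) = 7, x(2) = 2, x(3) = 5, x(4) = 0, x(5) = 3, x(6) = 14, x(7) = 1, x(8) = 12, x(9) = 15, x(10) = 10, x(11) = 13, x(12) = 8, x(13) = 11, x(14) = 6, x(15) = 9, x(16) = 4.
Since x(16) = x(0) = 4, the sequence is periodic with period 16.
The value 8 first appears (with k ≥ 1) at x(12).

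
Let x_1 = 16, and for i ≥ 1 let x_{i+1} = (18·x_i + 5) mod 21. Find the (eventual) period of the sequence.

x_1 = 16, x_2 = 20, x_3 = 8, x_4 = 2, x_5 = 20.
Since x_5 = x_2 = 20, the sequence is eventually periodic: after a pre-period of length 1 it cycles with period 3.

3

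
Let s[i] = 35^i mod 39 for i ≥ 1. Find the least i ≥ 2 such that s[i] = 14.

3

s[1] = 35, s[2] = 16, s[3] = 14, s[4] = 22, s[5] = 29, s[6] = 1, s[7] = 35.
Since s[7] = s[1] = 35, the sequence is periodic with period 6.
The value 14 first appears (with i ≥ 2) at s[3].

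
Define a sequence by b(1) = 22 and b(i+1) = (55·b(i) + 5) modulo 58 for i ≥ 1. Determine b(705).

0

We have b(1) = 22; b(2) = 55; b(3) = 14; b(4) = 21; b(5) = 0; b(6) = 5; b(7) = 48; b(8) = 35; b(9) = 16; b(10) = 15; b(11) = 18; b(12) = 9; b(13) = 36; b(14) = 13; b(15) = 24; b(16) = 49; b(17) = 32; b(18) = 25; b(19) = 46; b(20) = 41; b(21) = 56; b(22) = 11; b(23) = 30; b(24) = 31; b(25) = 28; b(26) = 37; b(27) = 10; b(28) = 33; b(29) = 22.
The sequence repeats with period 28.
So b(705) = b(1 + ((705-1) mod 28)) = b(5) = 0.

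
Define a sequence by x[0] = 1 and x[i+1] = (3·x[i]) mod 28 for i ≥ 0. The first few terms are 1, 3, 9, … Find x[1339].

Computing terms: x[0] = 1, x[1] = 3, x[2] = 9, x[3] = 27, x[4] = 25, x[5] = 19, x[6] = 1.
Since x[6] = x[0] = 1, the sequence is periodic with period 6.
(1339 - 0) mod 6 = 1, so x[1339] = x[1] = 3.

3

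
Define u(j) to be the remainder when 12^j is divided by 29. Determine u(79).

Computing terms: u(1) = 12, u(2) = 28, u(3) = 17, u(4) = 1, u(5) = 12.
The sequence repeats with period 4.
So u(79) = u(1 + ((79-1) mod 4)) = u(3) = 17.

17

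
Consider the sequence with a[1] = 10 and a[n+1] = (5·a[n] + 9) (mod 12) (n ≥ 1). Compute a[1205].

10

a[1] = 10,  a[2] = 11,  a[3] = 4,  a[4] = 5,  a[5] = 10.
The sequence repeats with period 4.
So a[1205] = a[1 + ((1205-1) mod 4)] = a[1] = 10.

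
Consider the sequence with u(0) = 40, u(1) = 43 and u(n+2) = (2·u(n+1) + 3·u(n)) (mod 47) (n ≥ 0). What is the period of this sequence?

Computing terms: u(0) = 40,  u(1) = 43,  u(2) = 18,  u(3) = 24,  u(4) = 8,  u(5) = 41,  u(6) = 12,  u(7) = 6,  u(8) = 1,  u(9) = 20,  u(10) = 43,  u(11) = 5,  u(12) = 45,  u(13) = 11,  u(14) = 16,  u(15) = 18,  u(16) = 37,  u(17) = 34,  u(18) = 38,  u(19) = 37,  u(20) = 0,  u(21) = 17,  u(22) = 34,  u(23) = 25,  u(24) = 11,  u(25) = 3,  u(26) = 39,  u(27) = 40,  u(28) = 9,  u(29) = 44,  u(30) = 21,  u(31) = 33,  u(32) = 35,  u(33) = 28,  u(34) = 20,  u(35) = 30,  u(36) = 26,  u(37) = 1,  u(38) = 33,  u(39) = 22,  u(40) = 2,  u(41) = 23,  u(42) = 5,  u(43) = 32,  u(44) = 32,  u(45) = 19,  u(46) = 40,  u(47) = 43.
The sequence repeats with period 46.

46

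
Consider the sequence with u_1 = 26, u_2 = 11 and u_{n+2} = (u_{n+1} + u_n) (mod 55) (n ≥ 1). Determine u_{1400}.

We have u_1 = 26, u_2 = 11, u_3 = 37, u_4 = 48, u_5 = 30, u_6 = 23, u_7 = 53, u_8 = 21, u_9 = 19, u_{10} = 40, u_{11} = 4, u_{12} = 44, u_{13} = 48, u_{14} = 37, u_{15} = 30, u_{16} = 12, u_{17} = 42, u_{18} = 54, u_{19} = 41, u_{20} = 40, u_{21} = 26, u_{22} = 11.
Since (u_{21}, u_{22}) = (u_1, u_2) = (26, 11) (two consecutive terms determine the rest), the sequence is periodic with period 20.
So u_{1400} = u_{1 + ((1400-1) mod 20)} = u_{20} = 40.

40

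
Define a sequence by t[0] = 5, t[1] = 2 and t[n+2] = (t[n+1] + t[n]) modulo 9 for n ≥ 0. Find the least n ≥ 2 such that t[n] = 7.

We have t[0] = 5, t[1] = 2, t[2] = 7, t[3] = 0, t[4] = 7, t[5] = 7, t[6] = 5, t[7] = 3, t[8] = 8, t[9] = 2, t[10] = 1, t[11] = 3, t[12] = 4, t[13] = 7, t[14] = 2, t[15] = 0, t[16] = 2, t[17] = 2, t[18] = 4, t[19] = 6, t[20] = 1, t[21] = 7, t[22] = 8, t[23] = 6, t[24] = 5, t[25] = 2.
Since (t[24], t[25]) = (t[0], t[1]) = (5, 2) (two consecutive terms determine the rest), the sequence is periodic with period 24.
The value 7 first appears (with n ≥ 2) at t[2].

2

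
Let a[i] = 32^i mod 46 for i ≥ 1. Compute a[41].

36

Listing terms: a[1] = 32, a[2] = 12, a[3] = 16, a[4] = 6, a[5] = 8, a[6] = 26, a[7] = 4, a[8] = 36, a[9] = 2, a[10] = 18, a[11] = 24, a[12] = 32.
The sequence repeats with period 11.
So a[41] = a[1 + ((41-1) mod 11)] = a[8] = 36.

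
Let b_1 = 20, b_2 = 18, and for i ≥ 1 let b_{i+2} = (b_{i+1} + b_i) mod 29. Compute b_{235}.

17

We have b_1 = 20, b_2 = 18, b_3 = 9, b_4 = 27, b_5 = 7, b_6 = 5, b_7 = 12, b_8 = 17, b_9 = 0, b_{10} = 17, b_{11} = 17, b_{12} = 5, b_{13} = 22, b_{14} = 27, b_{15} = 20, b_{16} = 18.
The sequence repeats with period 14.
(235 - 1) mod 14 = 10, so b_{235} = b_{11} = 17.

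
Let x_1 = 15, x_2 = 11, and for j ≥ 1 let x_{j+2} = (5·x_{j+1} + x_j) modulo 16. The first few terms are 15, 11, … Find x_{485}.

3

Computing terms: x_1 = 15,  x_2 = 11,  x_3 = 6,  x_4 = 9,  x_5 = 3,  x_6 = 8,  x_7 = 11,  x_8 = 15,  x_9 = 6,  x_{10} = 13,  x_{11} = 7,  x_{12} = 0,  x_{13} = 7,  x_{14} = 3,  x_{15} = 6,  x_{16} = 1,  x_{17} = 11,  x_{18} = 8,  x_{19} = 3,  x_{20} = 7,  x_{21} = 6,  x_{22} = 5,  x_{23} = 15,  x_{24} = 0,  x_{25} = 15,  x_{26} = 11.
The sequence repeats with period 24.
So x_{485} = x_{1 + ((485-1) mod 24)} = x_5 = 3.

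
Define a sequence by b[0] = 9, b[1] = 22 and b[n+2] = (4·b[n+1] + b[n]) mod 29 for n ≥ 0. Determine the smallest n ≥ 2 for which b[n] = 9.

Listing terms: b[0] = 9; b[1] = 22; b[2] = 10; b[3] = 4; b[4] = 26; b[5] = 21; b[6] = 23; b[7] = 26; b[8] = 11; b[9] = 12; b[10] = 1; b[11] = 16; b[12] = 7; b[13] = 15; b[14] = 9; b[15] = 22.
The sequence repeats with period 14.
The value 9 next appears (with n ≥ 2) at b[14].

14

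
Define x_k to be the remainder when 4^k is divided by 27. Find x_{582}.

19

Computing terms: x_0 = 1; x_1 = 4; x_2 = 16; x_3 = 10; x_4 = 13; x_5 = 25; x_6 = 19; x_7 = 22; x_8 = 7; x_9 = 1.
The sequence repeats with period 9.
So x_{582} = x_{0 + ((582-0) mod 9)} = x_6 = 19.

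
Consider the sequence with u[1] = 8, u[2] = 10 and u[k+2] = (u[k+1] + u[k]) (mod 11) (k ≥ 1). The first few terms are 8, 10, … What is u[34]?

We have u[1] = 8; u[2] = 10; u[3] = 7; u[4] = 6; u[5] = 2; u[6] = 8; u[7] = 10.
Since (u[6], u[7]) = (u[1], u[2]) = (8, 10) (two consecutive terms determine the rest), the sequence is periodic with period 5.
(34 - 1) mod 5 = 3, so u[34] = u[4] = 6.

6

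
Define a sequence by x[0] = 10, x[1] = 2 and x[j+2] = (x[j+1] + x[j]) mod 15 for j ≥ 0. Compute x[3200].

10

Computing terms: x[0] = 10, x[1] = 2, x[2] = 12, x[3] = 14, x[4] = 11, x[5] = 10, x[6] = 6, x[7] = 1, x[8] = 7, x[9] = 8, x[10] = 0, x[11] = 8, x[12] = 8, x[13] = 1, x[14] = 9, x[15] = 10, x[16] = 4, x[17] = 14, x[18] = 3, x[19] = 2, x[20] = 5, x[21] = 7, x[22] = 12, x[23] = 4, x[24] = 1, x[25] = 5, x[26] = 6, x[27] = 11, x[28] = 2, x[29] = 13, x[30] = 0, x[31] = 13, x[32] = 13, x[33] = 11, x[34] = 9, x[35] = 5, x[36] = 14, x[37] = 4, x[38] = 3, x[39] = 7, x[40] = 10, x[41] = 2.
Since (x[40], x[41]) = (x[0], x[1]) = (10, 2) (two consecutive terms determine the rest), the sequence is periodic with period 40.
So x[3200] = x[0 + ((3200-0) mod 40)] = x[0] = 10.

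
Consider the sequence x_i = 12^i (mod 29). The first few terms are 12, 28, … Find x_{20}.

1

x_1 = 12; x_2 = 28; x_3 = 17; x_4 = 1; x_5 = 12.
The sequence repeats with period 4.
So x_{20} = x_{1 + ((20-1) mod 4)} = x_4 = 1.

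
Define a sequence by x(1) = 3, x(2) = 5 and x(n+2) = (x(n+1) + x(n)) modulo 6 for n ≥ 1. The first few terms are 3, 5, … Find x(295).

We have x(1) = 3, x(2) = 5, x(3) = 2, x(4) = 1, x(5) = 3, x(6) = 4, x(7) = 1, x(8) = 5, x(9) = 0, x(10) = 5, x(11) = 5, x(12) = 4, x(13) = 3, x(14) = 1, x(15) = 4, x(16) = 5, x(17) = 3, x(18) = 2, x(19) = 5, x(20) = 1, x(21) = 0, x(22) = 1, x(23) = 1, x(24) = 2, x(25) = 3, x(26) = 5.
Since (x(25), x(26)) = (x(1), x(2)) = (3, 5) (two consecutive terms determine the rest), the sequence is periodic with period 24.
So x(295) = x(1 + ((295-1) mod 24)) = x(7) = 1.

1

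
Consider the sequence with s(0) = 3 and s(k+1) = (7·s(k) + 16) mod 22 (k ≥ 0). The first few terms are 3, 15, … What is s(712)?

11

Computing terms: s(0) = 3; s(1) = 15; s(2) = 11; s(3) = 5; s(4) = 7; s(5) = 21; s(6) = 9; s(7) = 13; s(8) = 19; s(9) = 17; s(10) = 3.
Since s(10) = s(0) = 3, the sequence is periodic with period 10.
(712 - 0) mod 10 = 2, so s(712) = s(2) = 11.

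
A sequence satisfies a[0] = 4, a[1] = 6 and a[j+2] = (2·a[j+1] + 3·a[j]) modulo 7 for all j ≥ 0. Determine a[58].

1

Computing terms: a[0] = 4, a[1] = 6, a[2] = 3, a[3] = 3, a[4] = 1, a[5] = 4, a[6] = 4, a[7] = 6.
Since (a[6], a[7]) = (a[0], a[1]) = (4, 6) (two consecutive terms determine the rest), the sequence is periodic with period 6.
(58 - 0) mod 6 = 4, so a[58] = a[4] = 1.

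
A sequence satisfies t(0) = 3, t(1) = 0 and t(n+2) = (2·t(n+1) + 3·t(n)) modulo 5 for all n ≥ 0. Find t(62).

Computing terms: t(0) = 3,  t(1) = 0,  t(2) = 4,  t(3) = 3,  t(4) = 3,  t(5) = 0.
Since (t(4), t(5)) = (t(0), t(1)) = (3, 0) (two consecutive terms determine the rest), the sequence is periodic with period 4.
So t(62) = t(0 + ((62-0) mod 4)) = t(2) = 4.

4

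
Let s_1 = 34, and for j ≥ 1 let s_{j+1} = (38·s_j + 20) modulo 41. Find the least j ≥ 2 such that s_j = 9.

Listing terms: s_1 = 34; s_2 = 0; s_3 = 20; s_4 = 1; s_5 = 17; s_6 = 10; s_7 = 31; s_8 = 9; s_9 = 34.
The sequence repeats with period 8.
The value 9 first appears (with j ≥ 2) at s_8.

8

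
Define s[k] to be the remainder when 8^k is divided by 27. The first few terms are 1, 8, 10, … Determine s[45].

26

Computing terms: s[0] = 1,  s[1] = 8,  s[2] = 10,  s[3] = 26,  s[4] = 19,  s[5] = 17,  s[6] = 1.
The sequence repeats with period 6.
So s[45] = s[0 + ((45-0) mod 6)] = s[3] = 26.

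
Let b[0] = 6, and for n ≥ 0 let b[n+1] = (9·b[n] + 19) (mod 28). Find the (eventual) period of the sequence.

12

Listing terms: b[0] = 6, b[1] = 17, b[2] = 4, b[3] = 27, b[4] = 10, b[5] = 25, b[6] = 20, b[7] = 3, b[8] = 18, b[9] = 13, b[10] = 24, b[11] = 11, b[12] = 6.
Since b[12] = b[0] = 6, the sequence is periodic with period 12.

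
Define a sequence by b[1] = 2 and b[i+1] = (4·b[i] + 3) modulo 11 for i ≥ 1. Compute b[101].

We have b[1] = 2, b[2] = 0, b[3] = 3, b[4] = 4, b[5] = 8, b[6] = 2.
The sequence repeats with period 5.
(101 - 1) mod 5 = 0, so b[101] = b[1] = 2.

2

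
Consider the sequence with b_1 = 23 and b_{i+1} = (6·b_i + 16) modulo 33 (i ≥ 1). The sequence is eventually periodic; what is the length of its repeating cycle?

Computing terms: b_1 = 23,  b_2 = 22,  b_3 = 16,  b_4 = 13,  b_5 = 28,  b_6 = 19,  b_7 = 31,  b_8 = 4,  b_9 = 7,  b_{10} = 25,  b_{11} = 1,  b_{12} = 22.
Since b_{12} = b_2 = 22, the sequence is eventually periodic: after a pre-period of length 1 it cycles with period 10.

10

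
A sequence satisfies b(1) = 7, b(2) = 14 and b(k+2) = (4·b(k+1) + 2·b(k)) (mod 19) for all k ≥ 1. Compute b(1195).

Listing terms: b(1) = 7,  b(2) = 14,  b(3) = 13,  b(4) = 4,  b(5) = 4,  b(6) = 5,  b(7) = 9,  b(8) = 8,  b(9) = 12,  b(10) = 7,  b(11) = 14.
The sequence repeats with period 9.
So b(1195) = b(1 + ((1195-1) mod 9)) = b(7) = 9.

9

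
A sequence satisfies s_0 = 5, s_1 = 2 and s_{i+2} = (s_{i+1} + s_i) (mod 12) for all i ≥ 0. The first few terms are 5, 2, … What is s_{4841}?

Computing terms: s_0 = 5; s_1 = 2; s_2 = 7; s_3 = 9; s_4 = 4; s_5 = 1; s_6 = 5; s_7 = 6; s_8 = 11; s_9 = 5; s_{10} = 4; s_{11} = 9; s_{12} = 1; s_{13} = 10; s_{14} = 11; s_{15} = 9; s_{16} = 8; s_{17} = 5; s_{18} = 1; s_{19} = 6; s_{20} = 7; s_{21} = 1; s_{22} = 8; s_{23} = 9; s_{24} = 5; s_{25} = 2.
The sequence repeats with period 24.
(4841 - 0) mod 24 = 17, so s_{4841} = s_{17} = 5.

5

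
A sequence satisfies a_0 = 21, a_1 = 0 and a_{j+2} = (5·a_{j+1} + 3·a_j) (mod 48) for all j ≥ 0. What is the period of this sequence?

We have a_0 = 21; a_1 = 0; a_2 = 15; a_3 = 27; a_4 = 36; a_5 = 21; a_6 = 21; a_7 = 24; a_8 = 39; a_9 = 27; a_{10} = 12; a_{11} = 45; a_{12} = 21; a_{13} = 0.
Since (a_{12}, a_{13}) = (a_0, a_1) = (21, 0) (two consecutive terms determine the rest), the sequence is periodic with period 12.

12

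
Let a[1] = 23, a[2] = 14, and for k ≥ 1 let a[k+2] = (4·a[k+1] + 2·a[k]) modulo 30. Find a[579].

Listing terms: a[1] = 23; a[2] = 14; a[3] = 12; a[4] = 16; a[5] = 28; a[6] = 24; a[7] = 2; a[8] = 26; a[9] = 18; a[10] = 4; a[11] = 22; a[12] = 6; a[13] = 8; a[14] = 14; a[15] = 12.
Since (a[14], a[15]) = (a[2], a[3]) = (14, 12) (two consecutive terms determine the rest), the sequence is eventually periodic: after a pre-period of length 1 it cycles with period 12.
For k ≥ 2, a[k] depends only on (k - 2) mod 12. (579 - 2) mod 12 = 1, so a[579] = a[3] = 12.

12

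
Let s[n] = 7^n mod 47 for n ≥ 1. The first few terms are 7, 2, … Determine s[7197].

24

Computing terms: s[1] = 7; s[2] = 2; s[3] = 14; s[4] = 4; s[5] = 28; s[6] = 8; s[7] = 9; s[8] = 16; s[9] = 18; s[10] = 32; s[11] = 36; s[12] = 17; s[13] = 25; s[14] = 34; s[15] = 3; s[16] = 21; s[17] = 6; s[18] = 42; s[19] = 12; s[20] = 37; s[21] = 24; s[22] = 27; s[23] = 1; s[24] = 7.
The sequence repeats with period 23.
(7197 - 1) mod 23 = 20, so s[7197] = s[21] = 24.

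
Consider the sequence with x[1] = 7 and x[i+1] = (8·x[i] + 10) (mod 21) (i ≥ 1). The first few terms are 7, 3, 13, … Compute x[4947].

19

Computing terms: x[1] = 7, x[2] = 3, x[3] = 13, x[4] = 9, x[5] = 19, x[6] = 15, x[7] = 4, x[8] = 0, x[9] = 10, x[10] = 6, x[11] = 16, x[12] = 12, x[13] = 1, x[14] = 18, x[15] = 7.
Since x[15] = x[1] = 7, the sequence is periodic with period 14.
So x[4947] = x[1 + ((4947-1) mod 14)] = x[5] = 19.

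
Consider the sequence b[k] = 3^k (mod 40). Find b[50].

9

Listing terms: b[1] = 3,  b[2] = 9,  b[3] = 27,  b[4] = 1,  b[5] = 3.
Since b[5] = b[1] = 3, the sequence is periodic with period 4.
(50 - 1) mod 4 = 1, so b[50] = b[2] = 9.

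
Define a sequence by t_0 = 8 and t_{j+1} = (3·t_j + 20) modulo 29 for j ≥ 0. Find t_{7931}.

We have t_0 = 8,  t_1 = 15,  t_2 = 7,  t_3 = 12,  t_4 = 27,  t_5 = 14,  t_6 = 4,  t_7 = 3,  t_8 = 0,  t_9 = 20,  t_{10} = 22,  t_{11} = 28,  t_{12} = 17,  t_{13} = 13,  t_{14} = 1,  t_{15} = 23,  t_{16} = 2,  t_{17} = 26,  t_{18} = 11,  t_{19} = 24,  t_{20} = 5,  t_{21} = 6,  t_{22} = 9,  t_{23} = 18,  t_{24} = 16,  t_{25} = 10,  t_{26} = 21,  t_{27} = 25,  t_{28} = 8.
Since t_{28} = t_0 = 8, the sequence is periodic with period 28.
So t_{7931} = t_{0 + ((7931-0) mod 28)} = t_7 = 3.

3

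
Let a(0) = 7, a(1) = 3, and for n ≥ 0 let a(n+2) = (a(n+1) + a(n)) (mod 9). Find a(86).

8

Listing terms: a(0) = 7, a(1) = 3, a(2) = 1, a(3) = 4, a(4) = 5, a(5) = 0, a(6) = 5, a(7) = 5, a(8) = 1, a(9) = 6, a(10) = 7, a(11) = 4, a(12) = 2, a(13) = 6, a(14) = 8, a(15) = 5, a(16) = 4, a(17) = 0, a(18) = 4, a(19) = 4, a(20) = 8, a(21) = 3, a(22) = 2, a(23) = 5, a(24) = 7, a(25) = 3.
Since (a(24), a(25)) = (a(0), a(1)) = (7, 3) (two consecutive terms determine the rest), the sequence is periodic with period 24.
(86 - 0) mod 24 = 14, so a(86) = a(14) = 8.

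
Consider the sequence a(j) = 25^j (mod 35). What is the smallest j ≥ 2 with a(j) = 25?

4

a(1) = 25,  a(2) = 30,  a(3) = 15,  a(4) = 25.
Since a(4) = a(1) = 25, the sequence is periodic with period 3.
The value 25 next appears (with j ≥ 2) at a(4).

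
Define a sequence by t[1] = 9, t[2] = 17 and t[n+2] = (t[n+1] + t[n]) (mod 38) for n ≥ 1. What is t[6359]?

Computing terms: t[1] = 9,  t[2] = 17,  t[3] = 26,  t[4] = 5,  t[5] = 31,  t[6] = 36,  t[7] = 29,  t[8] = 27,  t[9] = 18,  t[10] = 7,  t[11] = 25,  t[12] = 32,  t[13] = 19,  t[14] = 13,  t[15] = 32,  t[16] = 7,  t[17] = 1,  t[18] = 8,  t[19] = 9,  t[20] = 17.
The sequence repeats with period 18.
(6359 - 1) mod 18 = 4, so t[6359] = t[5] = 31.

31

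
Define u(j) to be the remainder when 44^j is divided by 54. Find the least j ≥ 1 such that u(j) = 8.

5

Computing terms: u(0) = 1,  u(1) = 44,  u(2) = 46,  u(3) = 26,  u(4) = 10,  u(5) = 8,  u(6) = 28,  u(7) = 44.
Since u(7) = u(1) = 44, the sequence is eventually periodic: after a pre-period of length 1 it cycles with period 6.
The value 8 first appears (with j ≥ 1) at u(5).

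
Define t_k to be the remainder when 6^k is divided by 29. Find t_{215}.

4

Listing terms: t_1 = 6,  t_2 = 7,  t_3 = 13,  t_4 = 20,  t_5 = 4,  t_6 = 24,  t_7 = 28,  t_8 = 23,  t_9 = 22,  t_{10} = 16,  t_{11} = 9,  t_{12} = 25,  t_{13} = 5,  t_{14} = 1,  t_{15} = 6.
The sequence repeats with period 14.
So t_{215} = t_{1 + ((215-1) mod 14)} = t_5 = 4.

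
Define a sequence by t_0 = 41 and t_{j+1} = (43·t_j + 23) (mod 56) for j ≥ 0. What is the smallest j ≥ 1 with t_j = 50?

1

We have t_0 = 41, t_1 = 50, t_2 = 45, t_3 = 54, t_4 = 49, t_5 = 2, t_6 = 53, t_7 = 6, t_8 = 1, t_9 = 10, t_{10} = 5, t_{11} = 14, t_{12} = 9, t_{13} = 18, t_{14} = 13, t_{15} = 22, t_{16} = 17, t_{17} = 26, t_{18} = 21, t_{19} = 30, t_{20} = 25, t_{21} = 34, t_{22} = 29, t_{23} = 38, t_{24} = 33, t_{25} = 42, t_{26} = 37, t_{27} = 46, t_{28} = 41.
The sequence repeats with period 28.
The value 50 first appears (with j ≥ 1) at t_1.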